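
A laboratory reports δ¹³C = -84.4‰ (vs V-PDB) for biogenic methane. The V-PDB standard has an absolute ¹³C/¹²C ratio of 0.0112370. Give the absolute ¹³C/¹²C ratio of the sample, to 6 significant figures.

R_sample = R_standard × (δ¹³C/1000 + 1)
R_sample = 0.0112370 × (-84.4/1000 + 1) = 0.0112370 × 0.915600
R_sample = 0.0102886

0.0102886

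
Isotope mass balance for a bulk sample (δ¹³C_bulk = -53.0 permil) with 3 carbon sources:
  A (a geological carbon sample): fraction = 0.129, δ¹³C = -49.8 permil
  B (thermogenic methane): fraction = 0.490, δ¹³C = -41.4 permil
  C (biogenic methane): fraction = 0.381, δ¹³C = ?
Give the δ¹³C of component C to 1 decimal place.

Isotope mass balance: δ_bulk = Σ fᵢ·δᵢ.
-53.0 = 0.129×(-49.8) + 0.490×(-41.4) + 0.381×δ_C
0.381·δ_C = -53.0 − (-26.710) = -26.290
δ_C = -26.290 / 0.381 = -69.00 permil

-69.0 permil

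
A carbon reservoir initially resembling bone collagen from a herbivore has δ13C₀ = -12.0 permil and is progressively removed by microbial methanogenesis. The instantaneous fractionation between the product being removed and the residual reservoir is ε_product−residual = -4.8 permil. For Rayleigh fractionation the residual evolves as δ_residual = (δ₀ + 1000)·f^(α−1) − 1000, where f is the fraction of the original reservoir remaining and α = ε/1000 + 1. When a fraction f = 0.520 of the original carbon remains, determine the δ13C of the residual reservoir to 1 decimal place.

Rayleigh residual: δ_res = (δ₀ + 1000)·f^(α−1) − 1000
α = ε/1000 + 1 = 0.99520, so α − 1 = -0.00480
f^(α−1) = 0.520^(-0.00480) = 1.003144
δ_res = (-12.0 + 1000) × 1.003144 − 1000 = 991.106 − 1000 = -8.89 permil

-8.9 permil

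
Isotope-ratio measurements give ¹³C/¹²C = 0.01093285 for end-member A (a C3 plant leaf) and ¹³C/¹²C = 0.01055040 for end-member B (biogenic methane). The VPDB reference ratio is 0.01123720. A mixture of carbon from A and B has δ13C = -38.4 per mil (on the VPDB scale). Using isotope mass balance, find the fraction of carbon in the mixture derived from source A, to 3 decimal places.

0.668

δ_A = (0.01093285/0.01123720 − 1)×1000 = (0.972916 − 1)×1000 = -27.084 per mil
δ_B = (0.01055040/0.01123720 − 1)×1000 = (0.938882 − 1)×1000 = -61.118 per mil
f_A = (δ_mix − δ_B)/(δ_A − δ_B) = (-38.4 − (-61.118))/(-27.084 − (-61.118))
f_A = 22.718 / 34.034 = 0.6675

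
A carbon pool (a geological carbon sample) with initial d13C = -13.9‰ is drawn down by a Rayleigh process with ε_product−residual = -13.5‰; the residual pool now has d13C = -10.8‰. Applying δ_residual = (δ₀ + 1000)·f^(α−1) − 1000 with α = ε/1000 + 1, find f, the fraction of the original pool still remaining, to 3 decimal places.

0.793

α − 1 = ε/1000 = -0.0135
(δ_res + 1000)/(δ₀ + 1000) = (-10.8 + 1000)/(-13.9 + 1000) = 989.2/986.1 = 1.003144
f = 1.003144^(1/-0.0135) = exp(ln(1.003144)/-0.0135) = exp(0.00314/-0.0135)
f = exp(-0.2325) = 0.7925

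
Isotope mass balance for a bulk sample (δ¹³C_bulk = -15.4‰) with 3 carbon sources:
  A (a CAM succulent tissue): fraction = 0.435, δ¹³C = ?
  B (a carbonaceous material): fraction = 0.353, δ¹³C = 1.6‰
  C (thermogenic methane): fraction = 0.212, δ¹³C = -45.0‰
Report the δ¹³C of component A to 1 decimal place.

Isotope mass balance: δ_bulk = Σ fᵢ·δᵢ.
-15.4 = 0.435×δ_A + 0.353×(1.6) + 0.212×(-45.0)
0.435·δ_A = -15.4 − (-8.975) = -6.425
δ_A = -6.425 / 0.435 = -14.77‰

-14.8‰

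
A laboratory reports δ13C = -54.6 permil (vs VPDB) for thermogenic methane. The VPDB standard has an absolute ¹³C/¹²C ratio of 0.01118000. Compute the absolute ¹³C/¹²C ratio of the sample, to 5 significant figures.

0.010570

R_sample = R_standard × (δ13C/1000 + 1)
R_sample = 0.01118000 × (-54.6/1000 + 1) = 0.01118000 × 0.945400
R_sample = 0.0105696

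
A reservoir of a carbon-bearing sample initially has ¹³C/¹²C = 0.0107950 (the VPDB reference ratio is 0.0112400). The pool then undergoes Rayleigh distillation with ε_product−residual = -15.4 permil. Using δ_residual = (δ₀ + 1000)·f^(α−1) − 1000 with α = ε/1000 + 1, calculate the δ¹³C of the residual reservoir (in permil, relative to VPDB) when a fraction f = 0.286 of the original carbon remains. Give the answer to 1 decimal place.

δ₀ = (0.0107950/0.0112400 − 1)×1000 = (0.960409 − 1)×1000 = -39.591 permil
α − 1 = ε/1000 = -0.0154
f^(α−1) = 0.286^(-0.0154) = 1.019464
δ_res = (-39.591 + 1000) × 1.019464 − 1000 = 979.103 − 1000 = -20.90 permil

-20.9 permil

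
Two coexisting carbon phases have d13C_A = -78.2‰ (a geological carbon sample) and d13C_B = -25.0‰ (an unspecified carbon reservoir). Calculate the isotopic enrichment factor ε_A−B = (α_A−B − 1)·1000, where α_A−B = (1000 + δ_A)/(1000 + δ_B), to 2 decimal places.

-54.56‰

α_A−B = (1000 + -78.2) / (1000 + -25.0) = 921.8 / 975.0 = 0.945436
ε_A−B = (0.945436 − 1) × 1000 = -54.564‰
(The approximation ε ≈ δ_A − δ_B would give -53.2‰.)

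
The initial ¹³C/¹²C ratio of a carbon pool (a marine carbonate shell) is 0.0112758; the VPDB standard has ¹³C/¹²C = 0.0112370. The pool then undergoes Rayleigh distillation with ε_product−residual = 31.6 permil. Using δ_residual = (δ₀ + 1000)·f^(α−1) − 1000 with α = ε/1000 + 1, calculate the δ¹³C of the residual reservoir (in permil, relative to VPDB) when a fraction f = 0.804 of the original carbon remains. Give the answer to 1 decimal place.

δ₀ = (0.0112758/0.0112370 − 1)×1000 = (1.003453 − 1)×1000 = 3.453 permil
α − 1 = ε/1000 = 0.0316
f^(α−1) = 0.804^(0.0316) = 0.993130
δ_res = (3.453 + 1000) × 0.993130 − 1000 = 996.559 − 1000 = -3.44 permil

-3.4 permil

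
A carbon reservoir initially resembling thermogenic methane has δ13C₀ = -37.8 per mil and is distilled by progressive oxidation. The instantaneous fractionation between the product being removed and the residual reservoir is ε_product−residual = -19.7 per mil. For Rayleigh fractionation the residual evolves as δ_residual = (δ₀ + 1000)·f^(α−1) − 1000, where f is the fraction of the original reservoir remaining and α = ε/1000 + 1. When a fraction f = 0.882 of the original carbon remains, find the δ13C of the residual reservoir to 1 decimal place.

Rayleigh residual: δ_res = (δ₀ + 1000)·f^(α−1) − 1000
α = ε/1000 + 1 = 0.98030, so α − 1 = -0.01970
f^(α−1) = 0.882^(-0.01970) = 1.002477
δ_res = (-37.8 + 1000) × 1.002477 − 1000 = 964.583 − 1000 = -35.42 per mil

-35.4 per mil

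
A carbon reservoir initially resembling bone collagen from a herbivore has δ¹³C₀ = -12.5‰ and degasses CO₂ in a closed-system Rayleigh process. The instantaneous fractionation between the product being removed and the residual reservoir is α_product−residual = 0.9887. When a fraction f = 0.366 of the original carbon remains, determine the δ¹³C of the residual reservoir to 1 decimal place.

Rayleigh residual: δ_res = (δ₀ + 1000)·f^(α−1) − 1000
α − 1 = -0.01130
f^(α−1) = 0.366^(-0.01130) = 1.011423
δ_res = (-12.5 + 1000) × 1.011423 − 1000 = 998.780 − 1000 = -1.22‰

-1.2‰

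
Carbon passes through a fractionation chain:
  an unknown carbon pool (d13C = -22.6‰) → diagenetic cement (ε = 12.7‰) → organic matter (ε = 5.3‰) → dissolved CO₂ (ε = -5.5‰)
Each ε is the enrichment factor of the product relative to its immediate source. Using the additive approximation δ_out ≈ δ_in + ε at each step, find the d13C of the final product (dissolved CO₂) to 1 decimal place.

-10.1‰

step 1: δ ≈ -22.6 + (12.7) = -9.9‰
step 2: δ ≈ -9.9 + (5.3) = -4.6‰
step 3: δ ≈ -4.6 + (-5.5) = -10.1‰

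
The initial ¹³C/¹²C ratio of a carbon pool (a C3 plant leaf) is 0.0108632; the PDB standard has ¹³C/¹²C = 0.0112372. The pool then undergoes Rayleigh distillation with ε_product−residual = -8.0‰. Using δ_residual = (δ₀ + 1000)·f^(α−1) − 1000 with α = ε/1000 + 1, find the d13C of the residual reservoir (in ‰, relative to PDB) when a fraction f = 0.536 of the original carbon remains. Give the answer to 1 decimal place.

δ₀ = (0.0108632/0.0112372 − 1)×1000 = (0.966718 − 1)×1000 = -33.282‰
α − 1 = ε/1000 = -0.0080
f^(α−1) = 0.536^(-0.0080) = 1.005001
δ_res = (-33.282 + 1000) × 1.005001 − 1000 = 971.553 − 1000 = -28.45‰

-28.4‰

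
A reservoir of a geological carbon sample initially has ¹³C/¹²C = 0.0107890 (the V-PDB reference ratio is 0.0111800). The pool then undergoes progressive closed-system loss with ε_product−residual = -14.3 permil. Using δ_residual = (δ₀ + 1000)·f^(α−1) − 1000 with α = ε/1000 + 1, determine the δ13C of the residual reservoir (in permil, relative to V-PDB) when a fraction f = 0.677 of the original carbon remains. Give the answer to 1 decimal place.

-29.6 permil

δ₀ = (0.0107890/0.0111800 − 1)×1000 = (0.965027 − 1)×1000 = -34.973 permil
α − 1 = ε/1000 = -0.0143
f^(α−1) = 0.677^(-0.0143) = 1.005594
δ_res = (-34.973 + 1000) × 1.005594 − 1000 = 970.425 − 1000 = -29.58 permil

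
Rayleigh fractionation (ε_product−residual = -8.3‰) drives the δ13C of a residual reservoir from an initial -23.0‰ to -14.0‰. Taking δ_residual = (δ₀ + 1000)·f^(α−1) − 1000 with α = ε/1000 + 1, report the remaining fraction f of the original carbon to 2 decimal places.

0.33

α − 1 = ε/1000 = -0.0083
(δ_res + 1000)/(δ₀ + 1000) = (-14.0 + 1000)/(-23.0 + 1000) = 986.0/977.0 = 1.009212
f = 1.009212^(1/-0.0083) = exp(ln(1.009212)/-0.0083) = exp(0.00917/-0.0083)
f = exp(-1.1048) = 0.3313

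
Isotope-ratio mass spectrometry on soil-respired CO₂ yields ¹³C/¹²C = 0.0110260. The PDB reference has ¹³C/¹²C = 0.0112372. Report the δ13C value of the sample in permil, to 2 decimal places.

δ13C = (R_sample / R_standard − 1) × 1000
R_sample / R_standard = 0.0110260 / 0.0112372 = 0.981205
δ13C = (0.981205 − 1) × 1000 = -18.795 permil

-18.79 permil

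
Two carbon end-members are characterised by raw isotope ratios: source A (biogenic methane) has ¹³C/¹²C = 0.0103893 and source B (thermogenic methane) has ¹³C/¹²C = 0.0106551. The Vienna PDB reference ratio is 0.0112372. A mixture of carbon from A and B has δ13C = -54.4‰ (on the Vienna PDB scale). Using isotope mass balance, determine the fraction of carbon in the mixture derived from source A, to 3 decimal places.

δ_A = (0.0103893/0.0112372 − 1)×1000 = (0.924545 − 1)×1000 = -75.455‰
δ_B = (0.0106551/0.0112372 − 1)×1000 = (0.948199 − 1)×1000 = -51.801‰
f_A = (δ_mix − δ_B)/(δ_A − δ_B) = (-54.4 − (-51.801))/(-75.455 − (-51.801))
f_A = -2.599 / -23.654 = 0.1099

0.110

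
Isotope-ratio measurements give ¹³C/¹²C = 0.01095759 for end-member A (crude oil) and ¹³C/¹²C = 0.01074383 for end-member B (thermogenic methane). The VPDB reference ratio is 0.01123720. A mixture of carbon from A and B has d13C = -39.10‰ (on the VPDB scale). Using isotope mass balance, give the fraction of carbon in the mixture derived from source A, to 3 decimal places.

0.253

δ_A = (0.01095759/0.01123720 − 1)×1000 = (0.975117 − 1)×1000 = -24.883‰
δ_B = (0.01074383/0.01123720 − 1)×1000 = (0.956095 − 1)×1000 = -43.905‰
f_A = (δ_mix − δ_B)/(δ_A − δ_B) = (-39.10 − (-43.905))/(-24.883 − (-43.905))
f_A = 4.805 / 19.023 = 0.2526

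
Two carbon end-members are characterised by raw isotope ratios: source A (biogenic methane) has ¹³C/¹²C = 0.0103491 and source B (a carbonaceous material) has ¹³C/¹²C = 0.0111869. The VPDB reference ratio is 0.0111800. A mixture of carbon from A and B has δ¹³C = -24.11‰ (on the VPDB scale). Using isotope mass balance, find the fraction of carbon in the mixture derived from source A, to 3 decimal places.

δ_A = (0.0103491/0.0111800 − 1)×1000 = (0.925680 − 1)×1000 = -74.320‰
δ_B = (0.0111869/0.0111800 − 1)×1000 = (1.000617 − 1)×1000 = 0.617‰
f_A = (δ_mix − δ_B)/(δ_A − δ_B) = (-24.11 − (0.617))/(-74.320 − (0.617))
f_A = -24.727 / -74.937 = 0.3300

0.330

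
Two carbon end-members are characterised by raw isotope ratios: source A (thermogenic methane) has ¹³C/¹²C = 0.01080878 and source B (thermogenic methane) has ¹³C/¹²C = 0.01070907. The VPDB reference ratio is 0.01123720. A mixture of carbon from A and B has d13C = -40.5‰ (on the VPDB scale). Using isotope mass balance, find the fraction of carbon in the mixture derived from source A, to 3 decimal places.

0.732

δ_A = (0.01080878/0.01123720 − 1)×1000 = (0.961875 − 1)×1000 = -38.125‰
δ_B = (0.01070907/0.01123720 − 1)×1000 = (0.953002 − 1)×1000 = -46.998‰
f_A = (δ_mix − δ_B)/(δ_A − δ_B) = (-40.5 − (-46.998))/(-38.125 − (-46.998))
f_A = 6.498 / 8.873 = 0.7324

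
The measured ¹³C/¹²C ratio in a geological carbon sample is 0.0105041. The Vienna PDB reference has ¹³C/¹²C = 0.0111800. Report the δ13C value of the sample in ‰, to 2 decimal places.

δ13C = (R_sample / R_standard − 1) × 1000
R_sample / R_standard = 0.0105041 / 0.0111800 = 0.939544
δ13C = (0.939544 − 1) × 1000 = -60.456‰

-60.46‰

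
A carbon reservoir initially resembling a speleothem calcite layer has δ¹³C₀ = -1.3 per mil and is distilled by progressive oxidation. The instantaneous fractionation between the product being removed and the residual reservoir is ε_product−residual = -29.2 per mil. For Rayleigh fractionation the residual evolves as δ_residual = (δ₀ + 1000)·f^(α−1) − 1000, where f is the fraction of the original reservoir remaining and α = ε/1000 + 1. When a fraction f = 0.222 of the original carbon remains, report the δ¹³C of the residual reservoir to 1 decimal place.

Rayleigh residual: δ_res = (δ₀ + 1000)·f^(α−1) − 1000
α = ε/1000 + 1 = 0.97080, so α − 1 = -0.02920
f^(α−1) = 0.222^(-0.02920) = 1.044928
δ_res = (-1.3 + 1000) × 1.044928 − 1000 = 1043.570 − 1000 = 43.57 per mil

43.6 per mil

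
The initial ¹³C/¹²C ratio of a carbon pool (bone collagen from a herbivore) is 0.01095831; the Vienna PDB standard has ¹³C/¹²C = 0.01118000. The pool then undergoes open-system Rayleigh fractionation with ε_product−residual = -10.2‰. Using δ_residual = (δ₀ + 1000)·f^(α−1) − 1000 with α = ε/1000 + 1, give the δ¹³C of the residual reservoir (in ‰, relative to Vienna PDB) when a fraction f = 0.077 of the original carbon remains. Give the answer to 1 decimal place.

δ₀ = (0.01095831/0.01118000 − 1)×1000 = (0.980171 − 1)×1000 = -19.829‰
α − 1 = ε/1000 = -0.0102
f^(α−1) = 0.077^(-0.0102) = 1.026497
δ_res = (-19.829 + 1000) × 1.026497 − 1000 = 1006.143 − 1000 = 6.14‰

6.1‰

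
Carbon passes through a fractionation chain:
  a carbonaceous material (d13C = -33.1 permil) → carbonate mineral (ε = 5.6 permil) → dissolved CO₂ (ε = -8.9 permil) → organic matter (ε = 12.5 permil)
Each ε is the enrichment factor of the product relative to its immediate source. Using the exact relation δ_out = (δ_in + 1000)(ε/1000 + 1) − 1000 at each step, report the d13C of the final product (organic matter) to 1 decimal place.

step 1: δ = (-33.10 + 1000)·(5.6/1000 + 1) − 1000 = -27.69 permil
step 2: δ = (-27.69 + 1000)·(-8.9/1000 + 1) − 1000 = -36.34 permil
step 3: δ = (-36.34 + 1000)·(12.5/1000 + 1) − 1000 = -24.29 permil

-24.3 permil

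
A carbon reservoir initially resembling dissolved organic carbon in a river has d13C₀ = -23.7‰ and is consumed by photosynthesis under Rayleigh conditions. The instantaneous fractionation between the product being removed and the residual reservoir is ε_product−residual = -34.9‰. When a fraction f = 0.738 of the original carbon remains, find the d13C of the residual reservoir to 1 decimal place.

-13.3‰

Rayleigh residual: δ_res = (δ₀ + 1000)·f^(α−1) − 1000
α = ε/1000 + 1 = 0.96510, so α − 1 = -0.03490
f^(α−1) = 0.738^(-0.03490) = 1.010659
δ_res = (-23.7 + 1000) × 1.010659 − 1000 = 986.707 − 1000 = -13.29‰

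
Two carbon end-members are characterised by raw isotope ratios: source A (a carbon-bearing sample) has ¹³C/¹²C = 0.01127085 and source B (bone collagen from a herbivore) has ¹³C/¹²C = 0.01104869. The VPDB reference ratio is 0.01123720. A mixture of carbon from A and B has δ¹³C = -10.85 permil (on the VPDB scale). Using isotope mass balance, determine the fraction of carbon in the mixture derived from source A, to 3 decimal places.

0.300

δ_A = (0.01127085/0.01123720 − 1)×1000 = (1.002995 − 1)×1000 = 2.995 permil
δ_B = (0.01104869/0.01123720 − 1)×1000 = (0.983224 − 1)×1000 = -16.776 permil
f_A = (δ_mix − δ_B)/(δ_A − δ_B) = (-10.85 − (-16.776))/(2.995 − (-16.776))
f_A = 5.926 / 19.770 = 0.2997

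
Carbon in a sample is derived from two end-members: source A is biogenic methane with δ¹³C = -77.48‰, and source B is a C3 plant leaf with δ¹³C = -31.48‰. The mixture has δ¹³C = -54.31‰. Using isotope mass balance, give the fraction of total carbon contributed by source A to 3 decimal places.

0.496

δ_mix = f_A·δ_A + (1 − f_A)·δ_B  ⇒  f_A = (δ_mix − δ_B)/(δ_A − δ_B)
f_A = (-54.31 − (-31.48)) / (-77.48 − (-31.48))
f_A = -22.83 / -46.00 = 0.4963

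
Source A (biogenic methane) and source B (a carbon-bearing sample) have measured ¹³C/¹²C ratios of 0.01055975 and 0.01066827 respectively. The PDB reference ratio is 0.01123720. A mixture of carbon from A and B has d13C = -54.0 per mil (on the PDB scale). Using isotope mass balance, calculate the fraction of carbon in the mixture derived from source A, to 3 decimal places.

0.349

δ_A = (0.01055975/0.01123720 − 1)×1000 = (0.939714 − 1)×1000 = -60.286 per mil
δ_B = (0.01066827/0.01123720 − 1)×1000 = (0.949371 − 1)×1000 = -50.629 per mil
f_A = (δ_mix − δ_B)/(δ_A − δ_B) = (-54.0 − (-50.629))/(-60.286 − (-50.629))
f_A = -3.371 / -9.657 = 0.3490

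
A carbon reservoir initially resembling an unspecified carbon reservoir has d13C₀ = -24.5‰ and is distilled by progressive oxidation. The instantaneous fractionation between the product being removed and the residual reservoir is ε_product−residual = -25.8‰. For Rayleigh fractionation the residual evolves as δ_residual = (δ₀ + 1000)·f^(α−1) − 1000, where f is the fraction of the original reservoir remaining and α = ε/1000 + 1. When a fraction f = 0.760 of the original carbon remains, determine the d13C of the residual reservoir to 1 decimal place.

-17.6‰

Rayleigh residual: δ_res = (δ₀ + 1000)·f^(α−1) − 1000
α = ε/1000 + 1 = 0.97420, so α − 1 = -0.02580
f^(α−1) = 0.760^(-0.02580) = 1.007106
δ_res = (-24.5 + 1000) × 1.007106 − 1000 = 982.432 − 1000 = -17.57‰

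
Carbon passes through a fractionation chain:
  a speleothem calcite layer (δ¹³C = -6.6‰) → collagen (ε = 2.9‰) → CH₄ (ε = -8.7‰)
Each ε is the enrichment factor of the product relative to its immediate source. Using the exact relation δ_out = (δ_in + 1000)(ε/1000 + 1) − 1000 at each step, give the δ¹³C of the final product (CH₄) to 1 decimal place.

step 1: δ = (-6.60 + 1000)·(2.9/1000 + 1) − 1000 = -3.72‰
step 2: δ = (-3.72 + 1000)·(-8.7/1000 + 1) − 1000 = -12.39‰

-12.4‰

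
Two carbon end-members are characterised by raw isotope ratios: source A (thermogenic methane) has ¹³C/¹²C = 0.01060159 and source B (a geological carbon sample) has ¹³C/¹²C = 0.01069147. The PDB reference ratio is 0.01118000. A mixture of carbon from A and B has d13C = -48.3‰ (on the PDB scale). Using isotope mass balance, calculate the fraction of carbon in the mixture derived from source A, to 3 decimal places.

0.573

δ_A = (0.01060159/0.01118000 − 1)×1000 = (0.948264 − 1)×1000 = -51.736‰
δ_B = (0.01069147/0.01118000 − 1)×1000 = (0.956303 − 1)×1000 = -43.697‰
f_A = (δ_mix − δ_B)/(δ_A − δ_B) = (-48.3 − (-43.697))/(-51.736 − (-43.697))
f_A = -4.603 / -8.039 = 0.5726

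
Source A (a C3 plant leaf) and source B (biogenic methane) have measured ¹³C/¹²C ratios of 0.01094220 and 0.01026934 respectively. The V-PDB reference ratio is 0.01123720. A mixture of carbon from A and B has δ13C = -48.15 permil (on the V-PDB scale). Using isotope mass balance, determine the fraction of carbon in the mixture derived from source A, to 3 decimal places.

0.634

δ_A = (0.01094220/0.01123720 − 1)×1000 = (0.973748 − 1)×1000 = -26.252 permil
δ_B = (0.01026934/0.01123720 − 1)×1000 = (0.913870 − 1)×1000 = -86.130 permil
f_A = (δ_mix − δ_B)/(δ_A − δ_B) = (-48.15 − (-86.130))/(-26.252 − (-86.130))
f_A = 37.980 / 59.878 = 0.6343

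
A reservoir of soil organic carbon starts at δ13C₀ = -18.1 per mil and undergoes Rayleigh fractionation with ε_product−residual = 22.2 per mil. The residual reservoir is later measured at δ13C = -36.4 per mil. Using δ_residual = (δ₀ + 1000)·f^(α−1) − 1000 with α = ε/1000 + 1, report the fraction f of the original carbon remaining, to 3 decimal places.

α − 1 = ε/1000 = 0.0222
(δ_res + 1000)/(δ₀ + 1000) = (-36.4 + 1000)/(-18.1 + 1000) = 963.6/981.9 = 0.981363
f = 0.981363^(1/0.0222) = exp(ln(0.981363)/0.0222) = exp(-0.01881/0.0222)
f = exp(-0.8474) = 0.4285

0.429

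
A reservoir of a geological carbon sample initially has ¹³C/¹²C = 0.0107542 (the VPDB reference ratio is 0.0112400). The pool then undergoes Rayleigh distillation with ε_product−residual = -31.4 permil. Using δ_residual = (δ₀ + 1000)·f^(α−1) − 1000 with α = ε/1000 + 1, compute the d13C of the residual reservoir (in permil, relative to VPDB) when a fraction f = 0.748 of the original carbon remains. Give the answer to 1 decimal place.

δ₀ = (0.0107542/0.0112400 − 1)×1000 = (0.956779 − 1)×1000 = -43.221 permil
α − 1 = ε/1000 = -0.0314
f^(α−1) = 0.748^(-0.0314) = 1.009159
δ_res = (-43.221 + 1000) × 1.009159 − 1000 = 965.542 − 1000 = -34.46 permil

-34.5 permil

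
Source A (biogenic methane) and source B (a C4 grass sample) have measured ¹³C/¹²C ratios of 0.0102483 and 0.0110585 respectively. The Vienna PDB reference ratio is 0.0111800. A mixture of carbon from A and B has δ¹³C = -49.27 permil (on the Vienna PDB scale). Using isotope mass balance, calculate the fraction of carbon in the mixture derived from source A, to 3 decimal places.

δ_A = (0.0102483/0.0111800 − 1)×1000 = (0.916664 − 1)×1000 = -83.336 permil
δ_B = (0.0110585/0.0111800 − 1)×1000 = (0.989132 − 1)×1000 = -10.868 permil
f_A = (δ_mix − δ_B)/(δ_A − δ_B) = (-49.27 − (-10.868))/(-83.336 − (-10.868))
f_A = -38.402 / -72.469 = 0.5299

0.530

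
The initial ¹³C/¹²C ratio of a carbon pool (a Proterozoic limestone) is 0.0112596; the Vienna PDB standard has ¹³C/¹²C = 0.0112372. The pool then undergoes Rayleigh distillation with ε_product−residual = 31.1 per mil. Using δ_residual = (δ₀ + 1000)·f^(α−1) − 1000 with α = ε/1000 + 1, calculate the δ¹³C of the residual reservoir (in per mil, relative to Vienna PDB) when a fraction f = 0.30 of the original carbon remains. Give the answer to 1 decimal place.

-34.8 per mil

δ₀ = (0.0112596/0.0112372 − 1)×1000 = (1.001993 − 1)×1000 = 1.993 per mil
α − 1 = ε/1000 = 0.0311
f^(α−1) = 0.30^(0.0311) = 0.963249
δ_res = (1.993 + 1000) × 0.963249 − 1000 = 965.169 − 1000 = -34.83 per mil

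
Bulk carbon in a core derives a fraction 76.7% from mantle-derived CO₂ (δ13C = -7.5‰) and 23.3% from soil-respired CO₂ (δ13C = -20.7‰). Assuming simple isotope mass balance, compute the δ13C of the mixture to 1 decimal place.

δ_mix = f_A·δ_A + f_B·δ_B
δ_mix = 0.767 × (-7.5) + 0.233 × (-20.7)
δ_mix = -5.75 + -4.82 = -10.58‰

-10.6‰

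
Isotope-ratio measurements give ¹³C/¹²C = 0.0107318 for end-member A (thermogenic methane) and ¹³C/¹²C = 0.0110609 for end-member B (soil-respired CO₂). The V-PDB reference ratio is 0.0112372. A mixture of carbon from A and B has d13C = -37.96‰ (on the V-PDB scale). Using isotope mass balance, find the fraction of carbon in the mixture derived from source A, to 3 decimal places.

0.760

δ_A = (0.0107318/0.0112372 − 1)×1000 = (0.955024 − 1)×1000 = -44.976‰
δ_B = (0.0110609/0.0112372 − 1)×1000 = (0.984311 − 1)×1000 = -15.689‰
f_A = (δ_mix − δ_B)/(δ_A − δ_B) = (-37.96 − (-15.689))/(-44.976 − (-15.689))
f_A = -22.271 / -29.287 = 0.7605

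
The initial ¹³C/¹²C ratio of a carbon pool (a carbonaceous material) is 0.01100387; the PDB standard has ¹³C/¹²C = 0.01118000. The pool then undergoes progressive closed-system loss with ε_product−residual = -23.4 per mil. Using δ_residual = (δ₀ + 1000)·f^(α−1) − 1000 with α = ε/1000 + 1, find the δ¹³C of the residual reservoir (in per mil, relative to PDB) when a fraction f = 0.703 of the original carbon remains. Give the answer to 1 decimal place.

-7.6 per mil

δ₀ = (0.01100387/0.01118000 − 1)×1000 = (0.984246 − 1)×1000 = -15.754 per mil
α − 1 = ε/1000 = -0.0234
f^(α−1) = 0.703^(-0.0234) = 1.008280
δ_res = (-15.754 + 1000) × 1.008280 − 1000 = 992.396 − 1000 = -7.60 per mil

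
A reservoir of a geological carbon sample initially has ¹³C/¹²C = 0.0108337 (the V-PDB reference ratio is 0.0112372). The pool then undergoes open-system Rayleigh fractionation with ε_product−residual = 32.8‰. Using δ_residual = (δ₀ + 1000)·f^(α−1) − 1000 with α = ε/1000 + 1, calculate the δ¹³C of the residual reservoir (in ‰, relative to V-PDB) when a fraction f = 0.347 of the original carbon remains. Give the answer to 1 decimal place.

δ₀ = (0.0108337/0.0112372 − 1)×1000 = (0.964092 − 1)×1000 = -35.908‰
α − 1 = ε/1000 = 0.0328
f^(α−1) = 0.347^(0.0328) = 0.965879
δ_res = (-35.908 + 1000) × 0.965879 − 1000 = 931.197 − 1000 = -68.80‰

-68.8‰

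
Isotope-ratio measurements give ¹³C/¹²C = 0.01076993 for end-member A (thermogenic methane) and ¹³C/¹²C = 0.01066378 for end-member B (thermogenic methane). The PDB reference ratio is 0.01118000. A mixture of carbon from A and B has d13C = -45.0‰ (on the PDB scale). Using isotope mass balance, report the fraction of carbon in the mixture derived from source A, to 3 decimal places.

0.124

δ_A = (0.01076993/0.01118000 − 1)×1000 = (0.963321 − 1)×1000 = -36.679‰
δ_B = (0.01066378/0.01118000 − 1)×1000 = (0.953826 − 1)×1000 = -46.174‰
f_A = (δ_mix − δ_B)/(δ_A − δ_B) = (-45.0 − (-46.174))/(-36.679 − (-46.174))
f_A = 1.174 / 9.495 = 0.1236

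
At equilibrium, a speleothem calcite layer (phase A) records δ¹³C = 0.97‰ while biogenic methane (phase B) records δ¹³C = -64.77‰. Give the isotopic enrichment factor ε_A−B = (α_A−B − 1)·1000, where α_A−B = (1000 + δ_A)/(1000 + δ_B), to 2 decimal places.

70.29‰

α_A−B = (1000 + 0.97) / (1000 + -64.77) = 1000.97 / 935.23 = 1.070293
ε_A−B = (1.070293 − 1) × 1000 = 70.293‰
(The approximation ε ≈ δ_A − δ_B would give 65.74‰.)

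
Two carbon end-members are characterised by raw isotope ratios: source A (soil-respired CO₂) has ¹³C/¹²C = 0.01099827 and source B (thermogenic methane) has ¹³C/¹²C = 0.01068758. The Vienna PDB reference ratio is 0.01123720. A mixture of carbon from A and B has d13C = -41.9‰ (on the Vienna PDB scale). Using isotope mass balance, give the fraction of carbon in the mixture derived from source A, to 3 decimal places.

0.254

δ_A = (0.01099827/0.01123720 − 1)×1000 = (0.978738 − 1)×1000 = -21.262‰
δ_B = (0.01068758/0.01123720 − 1)×1000 = (0.951089 − 1)×1000 = -48.911‰
f_A = (δ_mix − δ_B)/(δ_A − δ_B) = (-41.9 − (-48.911))/(-21.262 − (-48.911))
f_A = 7.011 / 27.648 = 0.2536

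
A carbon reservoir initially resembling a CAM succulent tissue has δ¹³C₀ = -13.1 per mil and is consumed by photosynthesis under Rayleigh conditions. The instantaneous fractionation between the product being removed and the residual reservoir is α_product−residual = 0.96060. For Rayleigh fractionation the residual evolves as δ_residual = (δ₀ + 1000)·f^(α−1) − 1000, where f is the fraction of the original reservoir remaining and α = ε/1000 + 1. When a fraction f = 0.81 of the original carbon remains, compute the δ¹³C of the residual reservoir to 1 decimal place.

Rayleigh residual: δ_res = (δ₀ + 1000)·f^(α−1) − 1000
α − 1 = -0.03940
f^(α−1) = 0.81^(-0.03940) = 1.008337
δ_res = (-13.1 + 1000) × 1.008337 − 1000 = 995.128 − 1000 = -4.87 per mil

-4.9 per mil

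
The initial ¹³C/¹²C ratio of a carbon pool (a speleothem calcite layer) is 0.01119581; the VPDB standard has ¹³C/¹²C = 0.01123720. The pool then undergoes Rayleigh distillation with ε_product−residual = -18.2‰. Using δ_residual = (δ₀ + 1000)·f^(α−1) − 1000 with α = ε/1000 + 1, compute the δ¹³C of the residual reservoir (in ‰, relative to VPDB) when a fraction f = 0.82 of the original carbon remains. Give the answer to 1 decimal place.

-0.1‰

δ₀ = (0.01119581/0.01123720 − 1)×1000 = (0.996317 − 1)×1000 = -3.683‰
α − 1 = ε/1000 = -0.0182
f^(α−1) = 0.82^(-0.0182) = 1.003618
δ_res = (-3.683 + 1000) × 1.003618 − 1000 = 999.922 − 1000 = -0.08‰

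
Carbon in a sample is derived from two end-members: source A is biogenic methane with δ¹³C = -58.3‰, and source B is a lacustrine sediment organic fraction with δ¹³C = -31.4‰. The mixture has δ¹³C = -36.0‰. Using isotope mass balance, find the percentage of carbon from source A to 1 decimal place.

δ_mix = f_A·δ_A + (1 − f_A)·δ_B  ⇒  f_A = (δ_mix − δ_B)/(δ_A − δ_B)
f_A = (-36.0 − (-31.4)) / (-58.3 − (-31.4))
f_A = -4.6 / -26.9 = 0.1710

17.1%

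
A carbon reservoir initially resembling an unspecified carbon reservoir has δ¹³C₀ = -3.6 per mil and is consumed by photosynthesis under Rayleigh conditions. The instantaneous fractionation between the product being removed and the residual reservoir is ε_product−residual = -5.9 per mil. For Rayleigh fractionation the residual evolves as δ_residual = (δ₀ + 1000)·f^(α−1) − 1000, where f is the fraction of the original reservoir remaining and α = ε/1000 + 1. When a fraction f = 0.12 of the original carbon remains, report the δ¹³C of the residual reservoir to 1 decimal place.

Rayleigh residual: δ_res = (δ₀ + 1000)·f^(α−1) − 1000
α = ε/1000 + 1 = 0.99410, so α − 1 = -0.00590
f^(α−1) = 0.12^(-0.00590) = 1.012588
δ_res = (-3.6 + 1000) × 1.012588 − 1000 = 1008.943 − 1000 = 8.94 per mil

8.9 per mil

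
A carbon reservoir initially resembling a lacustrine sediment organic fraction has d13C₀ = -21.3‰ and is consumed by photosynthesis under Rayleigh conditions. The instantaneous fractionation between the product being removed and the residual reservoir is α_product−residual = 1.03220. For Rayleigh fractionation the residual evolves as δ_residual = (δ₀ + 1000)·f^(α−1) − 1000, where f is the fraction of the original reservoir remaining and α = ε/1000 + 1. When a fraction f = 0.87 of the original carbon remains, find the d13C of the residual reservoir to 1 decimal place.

Rayleigh residual: δ_res = (δ₀ + 1000)·f^(α−1) − 1000
α − 1 = 0.03220
f^(α−1) = 0.87^(0.03220) = 0.995526
δ_res = (-21.3 + 1000) × 0.995526 − 1000 = 974.321 − 1000 = -25.68‰

-25.7‰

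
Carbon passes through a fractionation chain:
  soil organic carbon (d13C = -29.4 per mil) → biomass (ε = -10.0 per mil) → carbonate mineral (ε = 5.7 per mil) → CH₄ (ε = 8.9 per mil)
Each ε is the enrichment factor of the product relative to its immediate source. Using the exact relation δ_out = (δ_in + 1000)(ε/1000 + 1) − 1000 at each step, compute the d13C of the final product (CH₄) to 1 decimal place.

step 1: δ = (-29.40 + 1000)·(-10.0/1000 + 1) − 1000 = -39.11 per mil
step 2: δ = (-39.11 + 1000)·(5.7/1000 + 1) − 1000 = -33.63 per mil
step 3: δ = (-33.63 + 1000)·(8.9/1000 + 1) − 1000 = -25.03 per mil

-25.0 per mil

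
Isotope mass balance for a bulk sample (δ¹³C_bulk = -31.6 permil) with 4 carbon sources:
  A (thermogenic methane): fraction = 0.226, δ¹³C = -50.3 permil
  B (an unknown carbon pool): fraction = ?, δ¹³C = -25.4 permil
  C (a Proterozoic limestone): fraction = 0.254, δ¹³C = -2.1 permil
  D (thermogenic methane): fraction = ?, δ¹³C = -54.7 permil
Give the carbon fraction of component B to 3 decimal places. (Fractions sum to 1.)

Let f_B and f_D be the unknown fractions; fractions sum to 1 so f_B + f_D = 0.520.
Mass balance: Σ fᵢ·δᵢ = δ_bulk ⇒ f_B·(-25.4) + f_D·(-54.7) = -31.6 − (-11.901) = -19.699
Substitute f_D = 0.520 − f_B:
f_B·(-25.4 − -54.7) = -19.699 − 0.520×(-54.7) = 8.745
f_B = 8.745 / 29.3 = 0.2985

0.298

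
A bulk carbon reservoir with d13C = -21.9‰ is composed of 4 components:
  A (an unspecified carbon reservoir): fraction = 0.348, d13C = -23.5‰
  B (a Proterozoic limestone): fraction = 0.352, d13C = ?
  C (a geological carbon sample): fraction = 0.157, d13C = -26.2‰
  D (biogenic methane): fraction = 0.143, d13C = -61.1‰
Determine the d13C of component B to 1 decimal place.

Isotope mass balance: δ_bulk = Σ fᵢ·δᵢ.
-21.9 = 0.348×(-23.5) + 0.352×δ_B + 0.157×(-26.2) + 0.143×(-61.1)
0.352·δ_B = -21.9 − (-21.029) = -0.871
δ_B = -0.871 / 0.352 = -2.48‰

-2.5‰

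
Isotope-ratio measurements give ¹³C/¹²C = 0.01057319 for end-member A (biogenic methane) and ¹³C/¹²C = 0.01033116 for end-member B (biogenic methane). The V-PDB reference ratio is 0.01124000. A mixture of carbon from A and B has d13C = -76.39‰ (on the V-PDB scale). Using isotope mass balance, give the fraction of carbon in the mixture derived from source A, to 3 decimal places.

δ_A = (0.01057319/0.01124000 − 1)×1000 = (0.940675 − 1)×1000 = -59.325‰
δ_B = (0.01033116/0.01124000 − 1)×1000 = (0.919142 − 1)×1000 = -80.858‰
f_A = (δ_mix − δ_B)/(δ_A − δ_B) = (-76.39 − (-80.858))/(-59.325 − (-80.858))
f_A = 4.468 / 21.533 = 0.2075

0.207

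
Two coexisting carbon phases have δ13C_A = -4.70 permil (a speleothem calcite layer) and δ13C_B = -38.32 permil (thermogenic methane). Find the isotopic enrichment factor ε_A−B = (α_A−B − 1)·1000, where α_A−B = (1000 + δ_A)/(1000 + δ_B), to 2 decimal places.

α_A−B = (1000 + -4.70) / (1000 + -38.32) = 995.30 / 961.68 = 1.034960
ε_A−B = (1.034960 − 1) × 1000 = 34.960 permil
(The approximation ε ≈ δ_A − δ_B would give 33.62 permil.)

34.96 permil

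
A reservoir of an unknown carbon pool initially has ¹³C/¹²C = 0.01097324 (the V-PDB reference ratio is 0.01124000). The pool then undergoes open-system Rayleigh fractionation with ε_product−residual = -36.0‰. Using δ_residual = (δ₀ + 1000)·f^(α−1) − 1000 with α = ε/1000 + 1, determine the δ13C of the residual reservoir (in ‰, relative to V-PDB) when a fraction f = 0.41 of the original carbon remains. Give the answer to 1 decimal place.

δ₀ = (0.01097324/0.01124000 − 1)×1000 = (0.976267 − 1)×1000 = -23.733‰
α − 1 = ε/1000 = -0.0360
f^(α−1) = 0.41^(-0.0360) = 1.032618
δ_res = (-23.733 + 1000) × 1.032618 − 1000 = 1008.111 − 1000 = 8.11‰

8.1‰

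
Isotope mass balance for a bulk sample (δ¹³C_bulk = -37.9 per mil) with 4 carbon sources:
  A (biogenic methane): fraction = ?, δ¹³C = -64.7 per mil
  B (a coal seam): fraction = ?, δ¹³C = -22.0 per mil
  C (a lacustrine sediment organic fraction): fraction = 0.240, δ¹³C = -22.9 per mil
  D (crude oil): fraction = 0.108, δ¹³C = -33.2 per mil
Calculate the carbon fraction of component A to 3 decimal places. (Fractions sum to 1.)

Let f_A and f_B be the unknown fractions; fractions sum to 1 so f_A + f_B = 0.652.
Mass balance: Σ fᵢ·δᵢ = δ_bulk ⇒ f_A·(-64.7) + f_B·(-22.0) = -37.9 − (-9.082) = -28.818
Substitute f_B = 0.652 − f_A:
f_A·(-64.7 − -22.0) = -28.818 − 0.652×(-22.0) = -14.474
f_A = -14.474 / -42.7 = 0.3390

0.339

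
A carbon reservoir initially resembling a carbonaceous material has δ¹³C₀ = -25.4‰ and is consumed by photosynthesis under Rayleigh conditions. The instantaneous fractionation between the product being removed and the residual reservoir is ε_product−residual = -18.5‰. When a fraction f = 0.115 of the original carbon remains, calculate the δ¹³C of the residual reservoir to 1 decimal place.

Rayleigh residual: δ_res = (δ₀ + 1000)·f^(α−1) − 1000
α = ε/1000 + 1 = 0.98150, so α − 1 = -0.01850
f^(α−1) = 0.115^(-0.01850) = 1.040824
δ_res = (-25.4 + 1000) × 1.040824 − 1000 = 1014.387 − 1000 = 14.39‰

14.4‰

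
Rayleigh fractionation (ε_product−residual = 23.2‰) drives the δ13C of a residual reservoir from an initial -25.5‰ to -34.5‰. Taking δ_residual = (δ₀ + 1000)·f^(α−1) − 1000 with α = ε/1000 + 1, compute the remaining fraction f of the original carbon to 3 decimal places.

α − 1 = ε/1000 = 0.0232
(δ_res + 1000)/(δ₀ + 1000) = (-34.5 + 1000)/(-25.5 + 1000) = 965.5/974.5 = 0.990764
f = 0.990764^(1/0.0232) = exp(ln(0.990764)/0.0232) = exp(-0.00928/0.0232)
f = exp(-0.3999) = 0.6704

0.670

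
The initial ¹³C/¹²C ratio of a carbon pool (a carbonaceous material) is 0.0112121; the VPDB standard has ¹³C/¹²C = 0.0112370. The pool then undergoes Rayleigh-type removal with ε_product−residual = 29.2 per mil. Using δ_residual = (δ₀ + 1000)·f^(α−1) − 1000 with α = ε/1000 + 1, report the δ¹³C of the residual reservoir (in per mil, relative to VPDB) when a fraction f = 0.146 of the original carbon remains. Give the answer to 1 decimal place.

δ₀ = (0.0112121/0.0112370 − 1)×1000 = (0.997784 − 1)×1000 = -2.216 per mil
α − 1 = ε/1000 = 0.0292
f^(α−1) = 0.146^(0.0292) = 0.945364
δ_res = (-2.216 + 1000) × 0.945364 − 1000 = 943.269 − 1000 = -56.73 per mil

-56.7 per mil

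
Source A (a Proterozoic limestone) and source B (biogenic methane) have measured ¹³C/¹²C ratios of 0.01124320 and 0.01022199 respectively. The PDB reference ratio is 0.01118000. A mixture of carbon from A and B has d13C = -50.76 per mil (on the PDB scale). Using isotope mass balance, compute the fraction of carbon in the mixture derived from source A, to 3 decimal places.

0.382

δ_A = (0.01124320/0.01118000 − 1)×1000 = (1.005653 − 1)×1000 = 5.653 per mil
δ_B = (0.01022199/0.01118000 − 1)×1000 = (0.914310 − 1)×1000 = -85.690 per mil
f_A = (δ_mix − δ_B)/(δ_A − δ_B) = (-50.76 − (-85.690))/(5.653 − (-85.690))
f_A = 34.930 / 91.343 = 0.3824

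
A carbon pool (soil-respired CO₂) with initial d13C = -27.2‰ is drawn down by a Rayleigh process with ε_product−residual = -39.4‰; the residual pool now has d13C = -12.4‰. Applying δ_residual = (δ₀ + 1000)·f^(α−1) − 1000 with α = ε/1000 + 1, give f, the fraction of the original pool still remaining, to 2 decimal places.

0.68

α − 1 = ε/1000 = -0.0394
(δ_res + 1000)/(δ₀ + 1000) = (-12.4 + 1000)/(-27.2 + 1000) = 987.6/972.8 = 1.015214
f = 1.015214^(1/-0.0394) = exp(ln(1.015214)/-0.0394) = exp(0.01510/-0.0394)
f = exp(-0.3832) = 0.6817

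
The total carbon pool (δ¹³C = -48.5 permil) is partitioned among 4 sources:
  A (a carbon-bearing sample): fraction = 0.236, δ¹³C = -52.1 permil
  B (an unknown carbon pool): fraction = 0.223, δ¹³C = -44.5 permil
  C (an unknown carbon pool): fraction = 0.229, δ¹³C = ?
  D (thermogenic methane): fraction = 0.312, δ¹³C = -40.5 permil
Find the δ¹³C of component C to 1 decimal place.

Isotope mass balance: δ_bulk = Σ fᵢ·δᵢ.
-48.5 = 0.236×(-52.1) + 0.223×(-44.5) + 0.229×δ_C + 0.312×(-40.5)
0.229·δ_C = -48.5 − (-34.855) = -13.645
δ_C = -13.645 / 0.229 = -59.58 permil

-59.6 permil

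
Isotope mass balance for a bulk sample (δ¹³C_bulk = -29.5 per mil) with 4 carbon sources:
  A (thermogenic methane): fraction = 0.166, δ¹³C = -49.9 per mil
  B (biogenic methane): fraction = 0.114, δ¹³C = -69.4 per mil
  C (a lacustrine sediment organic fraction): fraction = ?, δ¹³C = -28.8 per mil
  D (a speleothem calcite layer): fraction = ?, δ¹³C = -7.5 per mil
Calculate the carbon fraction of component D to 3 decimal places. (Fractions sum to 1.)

Let f_D and f_C be the unknown fractions; fractions sum to 1 so f_D + f_C = 0.720.
Mass balance: Σ fᵢ·δᵢ = δ_bulk ⇒ f_D·(-7.5) + f_C·(-28.8) = -29.5 − (-16.195) = -13.305
Substitute f_C = 0.720 − f_D:
f_D·(-7.5 − -28.8) = -13.305 − 0.720×(-28.8) = 7.431
f_D = 7.431 / 21.3 = 0.3489

0.349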